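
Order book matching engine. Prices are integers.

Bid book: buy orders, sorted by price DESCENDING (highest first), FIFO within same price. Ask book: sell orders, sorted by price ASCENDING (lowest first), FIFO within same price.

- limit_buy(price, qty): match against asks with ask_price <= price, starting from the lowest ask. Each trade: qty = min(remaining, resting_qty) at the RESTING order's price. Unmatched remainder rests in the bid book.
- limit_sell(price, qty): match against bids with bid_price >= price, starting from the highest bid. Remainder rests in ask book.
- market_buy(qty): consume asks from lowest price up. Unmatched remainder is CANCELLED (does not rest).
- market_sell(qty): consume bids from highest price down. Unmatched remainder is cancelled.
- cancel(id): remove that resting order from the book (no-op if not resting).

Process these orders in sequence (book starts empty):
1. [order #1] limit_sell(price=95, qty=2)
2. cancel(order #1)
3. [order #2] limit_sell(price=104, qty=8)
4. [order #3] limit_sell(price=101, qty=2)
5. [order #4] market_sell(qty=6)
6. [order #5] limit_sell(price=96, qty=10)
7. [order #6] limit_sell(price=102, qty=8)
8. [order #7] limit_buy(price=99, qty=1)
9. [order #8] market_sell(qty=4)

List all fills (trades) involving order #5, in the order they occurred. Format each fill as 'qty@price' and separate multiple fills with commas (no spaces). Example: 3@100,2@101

Answer: 1@96

Derivation:
After op 1 [order #1] limit_sell(price=95, qty=2): fills=none; bids=[-] asks=[#1:2@95]
After op 2 cancel(order #1): fills=none; bids=[-] asks=[-]
After op 3 [order #2] limit_sell(price=104, qty=8): fills=none; bids=[-] asks=[#2:8@104]
After op 4 [order #3] limit_sell(price=101, qty=2): fills=none; bids=[-] asks=[#3:2@101 #2:8@104]
After op 5 [order #4] market_sell(qty=6): fills=none; bids=[-] asks=[#3:2@101 #2:8@104]
After op 6 [order #5] limit_sell(price=96, qty=10): fills=none; bids=[-] asks=[#5:10@96 #3:2@101 #2:8@104]
After op 7 [order #6] limit_sell(price=102, qty=8): fills=none; bids=[-] asks=[#5:10@96 #3:2@101 #6:8@102 #2:8@104]
After op 8 [order #7] limit_buy(price=99, qty=1): fills=#7x#5:1@96; bids=[-] asks=[#5:9@96 #3:2@101 #6:8@102 #2:8@104]
After op 9 [order #8] market_sell(qty=4): fills=none; bids=[-] asks=[#5:9@96 #3:2@101 #6:8@102 #2:8@104]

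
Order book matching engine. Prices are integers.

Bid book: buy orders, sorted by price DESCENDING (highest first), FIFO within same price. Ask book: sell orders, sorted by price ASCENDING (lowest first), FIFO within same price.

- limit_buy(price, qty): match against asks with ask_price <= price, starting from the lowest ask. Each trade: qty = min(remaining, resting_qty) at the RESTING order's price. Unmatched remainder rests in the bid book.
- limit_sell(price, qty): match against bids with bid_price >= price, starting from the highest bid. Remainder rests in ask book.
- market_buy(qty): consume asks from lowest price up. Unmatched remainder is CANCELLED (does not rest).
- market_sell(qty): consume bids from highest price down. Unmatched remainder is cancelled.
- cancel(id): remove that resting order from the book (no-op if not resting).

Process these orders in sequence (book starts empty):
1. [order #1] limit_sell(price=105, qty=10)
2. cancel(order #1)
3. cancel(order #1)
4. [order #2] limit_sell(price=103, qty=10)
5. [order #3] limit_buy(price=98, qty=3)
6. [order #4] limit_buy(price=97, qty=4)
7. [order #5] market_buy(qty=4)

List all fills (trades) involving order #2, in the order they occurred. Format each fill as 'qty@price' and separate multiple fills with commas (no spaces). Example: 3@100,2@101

Answer: 4@103

Derivation:
After op 1 [order #1] limit_sell(price=105, qty=10): fills=none; bids=[-] asks=[#1:10@105]
After op 2 cancel(order #1): fills=none; bids=[-] asks=[-]
After op 3 cancel(order #1): fills=none; bids=[-] asks=[-]
After op 4 [order #2] limit_sell(price=103, qty=10): fills=none; bids=[-] asks=[#2:10@103]
After op 5 [order #3] limit_buy(price=98, qty=3): fills=none; bids=[#3:3@98] asks=[#2:10@103]
After op 6 [order #4] limit_buy(price=97, qty=4): fills=none; bids=[#3:3@98 #4:4@97] asks=[#2:10@103]
After op 7 [order #5] market_buy(qty=4): fills=#5x#2:4@103; bids=[#3:3@98 #4:4@97] asks=[#2:6@103]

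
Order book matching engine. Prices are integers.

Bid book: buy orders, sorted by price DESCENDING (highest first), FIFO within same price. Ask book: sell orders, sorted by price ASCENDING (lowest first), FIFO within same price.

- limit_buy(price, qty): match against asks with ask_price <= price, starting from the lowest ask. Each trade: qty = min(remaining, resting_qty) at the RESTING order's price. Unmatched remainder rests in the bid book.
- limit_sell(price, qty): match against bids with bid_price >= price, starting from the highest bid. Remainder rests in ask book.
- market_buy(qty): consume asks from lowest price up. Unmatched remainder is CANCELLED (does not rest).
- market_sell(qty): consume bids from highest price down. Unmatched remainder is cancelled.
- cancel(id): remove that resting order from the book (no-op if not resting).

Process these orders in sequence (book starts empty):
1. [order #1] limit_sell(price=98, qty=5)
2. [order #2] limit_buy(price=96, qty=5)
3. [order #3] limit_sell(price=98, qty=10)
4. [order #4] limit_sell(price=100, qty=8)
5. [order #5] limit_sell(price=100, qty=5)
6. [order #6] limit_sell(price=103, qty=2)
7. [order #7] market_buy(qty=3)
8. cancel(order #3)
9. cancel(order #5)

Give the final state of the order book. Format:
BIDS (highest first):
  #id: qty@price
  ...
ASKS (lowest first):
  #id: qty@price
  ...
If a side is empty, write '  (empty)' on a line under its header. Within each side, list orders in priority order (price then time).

After op 1 [order #1] limit_sell(price=98, qty=5): fills=none; bids=[-] asks=[#1:5@98]
After op 2 [order #2] limit_buy(price=96, qty=5): fills=none; bids=[#2:5@96] asks=[#1:5@98]
After op 3 [order #3] limit_sell(price=98, qty=10): fills=none; bids=[#2:5@96] asks=[#1:5@98 #3:10@98]
After op 4 [order #4] limit_sell(price=100, qty=8): fills=none; bids=[#2:5@96] asks=[#1:5@98 #3:10@98 #4:8@100]
After op 5 [order #5] limit_sell(price=100, qty=5): fills=none; bids=[#2:5@96] asks=[#1:5@98 #3:10@98 #4:8@100 #5:5@100]
After op 6 [order #6] limit_sell(price=103, qty=2): fills=none; bids=[#2:5@96] asks=[#1:5@98 #3:10@98 #4:8@100 #5:5@100 #6:2@103]
After op 7 [order #7] market_buy(qty=3): fills=#7x#1:3@98; bids=[#2:5@96] asks=[#1:2@98 #3:10@98 #4:8@100 #5:5@100 #6:2@103]
After op 8 cancel(order #3): fills=none; bids=[#2:5@96] asks=[#1:2@98 #4:8@100 #5:5@100 #6:2@103]
After op 9 cancel(order #5): fills=none; bids=[#2:5@96] asks=[#1:2@98 #4:8@100 #6:2@103]

Answer: BIDS (highest first):
  #2: 5@96
ASKS (lowest first):
  #1: 2@98
  #4: 8@100
  #6: 2@103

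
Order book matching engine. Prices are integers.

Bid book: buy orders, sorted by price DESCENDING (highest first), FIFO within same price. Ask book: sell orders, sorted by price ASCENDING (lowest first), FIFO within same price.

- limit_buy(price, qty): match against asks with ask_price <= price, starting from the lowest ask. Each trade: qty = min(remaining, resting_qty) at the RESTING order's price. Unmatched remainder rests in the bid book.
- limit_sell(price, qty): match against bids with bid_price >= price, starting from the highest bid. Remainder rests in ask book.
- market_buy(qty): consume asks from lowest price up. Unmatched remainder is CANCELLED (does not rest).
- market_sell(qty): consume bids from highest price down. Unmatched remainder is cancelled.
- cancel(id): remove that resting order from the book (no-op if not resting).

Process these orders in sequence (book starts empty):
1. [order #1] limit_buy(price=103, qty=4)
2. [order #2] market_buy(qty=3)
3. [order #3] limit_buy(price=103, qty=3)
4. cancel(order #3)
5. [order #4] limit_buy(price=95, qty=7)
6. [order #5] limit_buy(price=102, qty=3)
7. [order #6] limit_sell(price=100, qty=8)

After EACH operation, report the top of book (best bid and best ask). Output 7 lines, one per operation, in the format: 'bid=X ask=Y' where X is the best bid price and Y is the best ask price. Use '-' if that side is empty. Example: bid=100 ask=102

After op 1 [order #1] limit_buy(price=103, qty=4): fills=none; bids=[#1:4@103] asks=[-]
After op 2 [order #2] market_buy(qty=3): fills=none; bids=[#1:4@103] asks=[-]
After op 3 [order #3] limit_buy(price=103, qty=3): fills=none; bids=[#1:4@103 #3:3@103] asks=[-]
After op 4 cancel(order #3): fills=none; bids=[#1:4@103] asks=[-]
After op 5 [order #4] limit_buy(price=95, qty=7): fills=none; bids=[#1:4@103 #4:7@95] asks=[-]
After op 6 [order #5] limit_buy(price=102, qty=3): fills=none; bids=[#1:4@103 #5:3@102 #4:7@95] asks=[-]
After op 7 [order #6] limit_sell(price=100, qty=8): fills=#1x#6:4@103 #5x#6:3@102; bids=[#4:7@95] asks=[#6:1@100]

Answer: bid=103 ask=-
bid=103 ask=-
bid=103 ask=-
bid=103 ask=-
bid=103 ask=-
bid=103 ask=-
bid=95 ask=100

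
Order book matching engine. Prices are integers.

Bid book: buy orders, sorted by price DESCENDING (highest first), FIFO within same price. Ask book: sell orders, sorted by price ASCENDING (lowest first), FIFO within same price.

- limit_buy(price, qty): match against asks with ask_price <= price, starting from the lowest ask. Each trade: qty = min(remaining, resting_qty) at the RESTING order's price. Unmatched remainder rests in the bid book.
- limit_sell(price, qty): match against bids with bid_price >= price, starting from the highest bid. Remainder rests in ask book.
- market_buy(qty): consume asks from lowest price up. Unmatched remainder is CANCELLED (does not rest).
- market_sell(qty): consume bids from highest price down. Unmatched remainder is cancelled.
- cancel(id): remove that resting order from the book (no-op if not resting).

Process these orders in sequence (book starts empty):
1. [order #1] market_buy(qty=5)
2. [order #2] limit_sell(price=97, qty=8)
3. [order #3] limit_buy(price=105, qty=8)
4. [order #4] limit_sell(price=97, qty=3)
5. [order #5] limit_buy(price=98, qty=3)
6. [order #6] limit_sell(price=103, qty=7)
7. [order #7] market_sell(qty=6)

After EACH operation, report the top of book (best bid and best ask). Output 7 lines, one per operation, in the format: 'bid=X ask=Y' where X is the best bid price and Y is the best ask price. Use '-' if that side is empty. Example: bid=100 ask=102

Answer: bid=- ask=-
bid=- ask=97
bid=- ask=-
bid=- ask=97
bid=- ask=-
bid=- ask=103
bid=- ask=103

Derivation:
After op 1 [order #1] market_buy(qty=5): fills=none; bids=[-] asks=[-]
After op 2 [order #2] limit_sell(price=97, qty=8): fills=none; bids=[-] asks=[#2:8@97]
After op 3 [order #3] limit_buy(price=105, qty=8): fills=#3x#2:8@97; bids=[-] asks=[-]
After op 4 [order #4] limit_sell(price=97, qty=3): fills=none; bids=[-] asks=[#4:3@97]
After op 5 [order #5] limit_buy(price=98, qty=3): fills=#5x#4:3@97; bids=[-] asks=[-]
After op 6 [order #6] limit_sell(price=103, qty=7): fills=none; bids=[-] asks=[#6:7@103]
After op 7 [order #7] market_sell(qty=6): fills=none; bids=[-] asks=[#6:7@103]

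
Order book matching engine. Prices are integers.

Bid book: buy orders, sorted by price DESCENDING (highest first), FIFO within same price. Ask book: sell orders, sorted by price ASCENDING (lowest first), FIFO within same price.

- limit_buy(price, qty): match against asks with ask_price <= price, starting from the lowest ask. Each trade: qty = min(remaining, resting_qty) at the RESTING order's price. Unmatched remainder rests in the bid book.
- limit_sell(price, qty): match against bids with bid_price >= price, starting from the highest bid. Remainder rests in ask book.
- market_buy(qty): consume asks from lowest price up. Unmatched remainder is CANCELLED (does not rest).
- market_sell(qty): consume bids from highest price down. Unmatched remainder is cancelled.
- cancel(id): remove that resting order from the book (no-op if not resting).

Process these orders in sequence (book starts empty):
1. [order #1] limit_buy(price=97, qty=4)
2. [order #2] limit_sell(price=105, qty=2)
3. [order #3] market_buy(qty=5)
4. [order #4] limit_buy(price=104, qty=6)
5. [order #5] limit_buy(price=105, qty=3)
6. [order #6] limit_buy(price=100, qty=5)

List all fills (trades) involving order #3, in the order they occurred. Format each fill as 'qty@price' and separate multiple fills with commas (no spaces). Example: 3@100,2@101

Answer: 2@105

Derivation:
After op 1 [order #1] limit_buy(price=97, qty=4): fills=none; bids=[#1:4@97] asks=[-]
After op 2 [order #2] limit_sell(price=105, qty=2): fills=none; bids=[#1:4@97] asks=[#2:2@105]
After op 3 [order #3] market_buy(qty=5): fills=#3x#2:2@105; bids=[#1:4@97] asks=[-]
After op 4 [order #4] limit_buy(price=104, qty=6): fills=none; bids=[#4:6@104 #1:4@97] asks=[-]
After op 5 [order #5] limit_buy(price=105, qty=3): fills=none; bids=[#5:3@105 #4:6@104 #1:4@97] asks=[-]
After op 6 [order #6] limit_buy(price=100, qty=5): fills=none; bids=[#5:3@105 #4:6@104 #6:5@100 #1:4@97] asks=[-]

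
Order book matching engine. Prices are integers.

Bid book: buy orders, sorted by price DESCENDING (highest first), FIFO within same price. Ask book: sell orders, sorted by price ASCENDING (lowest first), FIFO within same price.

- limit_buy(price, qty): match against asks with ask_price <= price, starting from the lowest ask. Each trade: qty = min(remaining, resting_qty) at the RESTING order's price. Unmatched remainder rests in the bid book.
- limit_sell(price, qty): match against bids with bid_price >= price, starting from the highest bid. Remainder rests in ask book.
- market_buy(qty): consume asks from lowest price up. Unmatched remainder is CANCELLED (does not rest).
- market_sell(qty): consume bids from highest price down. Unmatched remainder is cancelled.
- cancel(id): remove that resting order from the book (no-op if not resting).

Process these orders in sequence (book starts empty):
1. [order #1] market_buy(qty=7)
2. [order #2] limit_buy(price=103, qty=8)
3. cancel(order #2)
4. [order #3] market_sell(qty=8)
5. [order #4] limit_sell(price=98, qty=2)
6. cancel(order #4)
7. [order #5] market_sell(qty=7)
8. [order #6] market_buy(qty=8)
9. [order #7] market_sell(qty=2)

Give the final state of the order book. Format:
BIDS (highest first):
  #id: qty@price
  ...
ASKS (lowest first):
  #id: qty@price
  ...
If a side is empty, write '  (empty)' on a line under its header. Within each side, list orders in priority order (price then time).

After op 1 [order #1] market_buy(qty=7): fills=none; bids=[-] asks=[-]
After op 2 [order #2] limit_buy(price=103, qty=8): fills=none; bids=[#2:8@103] asks=[-]
After op 3 cancel(order #2): fills=none; bids=[-] asks=[-]
After op 4 [order #3] market_sell(qty=8): fills=none; bids=[-] asks=[-]
After op 5 [order #4] limit_sell(price=98, qty=2): fills=none; bids=[-] asks=[#4:2@98]
After op 6 cancel(order #4): fills=none; bids=[-] asks=[-]
After op 7 [order #5] market_sell(qty=7): fills=none; bids=[-] asks=[-]
After op 8 [order #6] market_buy(qty=8): fills=none; bids=[-] asks=[-]
After op 9 [order #7] market_sell(qty=2): fills=none; bids=[-] asks=[-]

Answer: BIDS (highest first):
  (empty)
ASKS (lowest first):
  (empty)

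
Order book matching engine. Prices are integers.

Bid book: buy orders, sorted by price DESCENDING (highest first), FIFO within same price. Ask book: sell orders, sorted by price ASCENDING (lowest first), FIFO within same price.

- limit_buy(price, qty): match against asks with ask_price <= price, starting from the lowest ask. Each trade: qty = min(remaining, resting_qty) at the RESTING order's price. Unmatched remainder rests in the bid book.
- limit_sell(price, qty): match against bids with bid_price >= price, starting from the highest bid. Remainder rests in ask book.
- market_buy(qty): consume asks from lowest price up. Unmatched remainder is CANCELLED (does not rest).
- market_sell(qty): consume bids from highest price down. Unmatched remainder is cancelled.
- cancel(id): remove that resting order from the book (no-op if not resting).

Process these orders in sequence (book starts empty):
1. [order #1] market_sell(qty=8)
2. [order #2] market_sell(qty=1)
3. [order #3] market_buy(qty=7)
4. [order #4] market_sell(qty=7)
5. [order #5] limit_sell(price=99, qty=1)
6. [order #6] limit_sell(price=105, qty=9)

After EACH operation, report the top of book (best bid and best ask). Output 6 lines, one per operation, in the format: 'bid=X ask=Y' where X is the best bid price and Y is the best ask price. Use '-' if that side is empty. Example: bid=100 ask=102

Answer: bid=- ask=-
bid=- ask=-
bid=- ask=-
bid=- ask=-
bid=- ask=99
bid=- ask=99

Derivation:
After op 1 [order #1] market_sell(qty=8): fills=none; bids=[-] asks=[-]
After op 2 [order #2] market_sell(qty=1): fills=none; bids=[-] asks=[-]
After op 3 [order #3] market_buy(qty=7): fills=none; bids=[-] asks=[-]
After op 4 [order #4] market_sell(qty=7): fills=none; bids=[-] asks=[-]
After op 5 [order #5] limit_sell(price=99, qty=1): fills=none; bids=[-] asks=[#5:1@99]
After op 6 [order #6] limit_sell(price=105, qty=9): fills=none; bids=[-] asks=[#5:1@99 #6:9@105]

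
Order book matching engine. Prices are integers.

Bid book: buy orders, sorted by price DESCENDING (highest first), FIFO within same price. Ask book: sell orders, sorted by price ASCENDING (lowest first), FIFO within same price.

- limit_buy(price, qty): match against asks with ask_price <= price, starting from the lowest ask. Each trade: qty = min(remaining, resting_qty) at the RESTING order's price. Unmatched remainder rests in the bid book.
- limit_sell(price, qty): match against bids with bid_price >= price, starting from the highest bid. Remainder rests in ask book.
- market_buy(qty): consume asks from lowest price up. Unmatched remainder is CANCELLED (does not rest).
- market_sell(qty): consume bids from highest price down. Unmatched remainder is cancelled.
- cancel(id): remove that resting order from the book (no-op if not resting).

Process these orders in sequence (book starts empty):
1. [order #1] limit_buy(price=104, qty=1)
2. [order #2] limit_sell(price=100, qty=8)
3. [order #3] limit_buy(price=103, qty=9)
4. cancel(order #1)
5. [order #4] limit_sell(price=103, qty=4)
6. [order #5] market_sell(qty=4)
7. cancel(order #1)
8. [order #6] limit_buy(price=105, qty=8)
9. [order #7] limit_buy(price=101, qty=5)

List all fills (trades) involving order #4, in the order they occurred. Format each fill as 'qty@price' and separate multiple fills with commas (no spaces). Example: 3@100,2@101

Answer: 2@103,2@103

Derivation:
After op 1 [order #1] limit_buy(price=104, qty=1): fills=none; bids=[#1:1@104] asks=[-]
After op 2 [order #2] limit_sell(price=100, qty=8): fills=#1x#2:1@104; bids=[-] asks=[#2:7@100]
After op 3 [order #3] limit_buy(price=103, qty=9): fills=#3x#2:7@100; bids=[#3:2@103] asks=[-]
After op 4 cancel(order #1): fills=none; bids=[#3:2@103] asks=[-]
After op 5 [order #4] limit_sell(price=103, qty=4): fills=#3x#4:2@103; bids=[-] asks=[#4:2@103]
After op 6 [order #5] market_sell(qty=4): fills=none; bids=[-] asks=[#4:2@103]
After op 7 cancel(order #1): fills=none; bids=[-] asks=[#4:2@103]
After op 8 [order #6] limit_buy(price=105, qty=8): fills=#6x#4:2@103; bids=[#6:6@105] asks=[-]
After op 9 [order #7] limit_buy(price=101, qty=5): fills=none; bids=[#6:6@105 #7:5@101] asks=[-]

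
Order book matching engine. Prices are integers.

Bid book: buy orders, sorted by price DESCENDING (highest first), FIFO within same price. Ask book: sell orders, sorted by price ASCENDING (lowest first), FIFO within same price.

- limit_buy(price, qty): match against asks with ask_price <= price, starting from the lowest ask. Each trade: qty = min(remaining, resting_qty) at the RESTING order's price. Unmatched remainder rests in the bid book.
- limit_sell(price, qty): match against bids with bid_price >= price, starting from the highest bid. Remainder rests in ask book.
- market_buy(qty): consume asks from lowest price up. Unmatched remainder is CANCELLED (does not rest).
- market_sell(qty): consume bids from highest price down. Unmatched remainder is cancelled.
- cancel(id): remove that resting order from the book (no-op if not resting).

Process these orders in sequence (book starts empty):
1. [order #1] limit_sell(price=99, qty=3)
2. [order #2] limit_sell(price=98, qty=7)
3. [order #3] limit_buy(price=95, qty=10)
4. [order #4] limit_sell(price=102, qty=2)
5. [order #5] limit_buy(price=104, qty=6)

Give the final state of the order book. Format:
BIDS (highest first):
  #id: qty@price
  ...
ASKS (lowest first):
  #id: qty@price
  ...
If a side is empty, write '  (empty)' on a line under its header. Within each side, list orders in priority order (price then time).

After op 1 [order #1] limit_sell(price=99, qty=3): fills=none; bids=[-] asks=[#1:3@99]
After op 2 [order #2] limit_sell(price=98, qty=7): fills=none; bids=[-] asks=[#2:7@98 #1:3@99]
After op 3 [order #3] limit_buy(price=95, qty=10): fills=none; bids=[#3:10@95] asks=[#2:7@98 #1:3@99]
After op 4 [order #4] limit_sell(price=102, qty=2): fills=none; bids=[#3:10@95] asks=[#2:7@98 #1:3@99 #4:2@102]
After op 5 [order #5] limit_buy(price=104, qty=6): fills=#5x#2:6@98; bids=[#3:10@95] asks=[#2:1@98 #1:3@99 #4:2@102]

Answer: BIDS (highest first):
  #3: 10@95
ASKS (lowest first):
  #2: 1@98
  #1: 3@99
  #4: 2@102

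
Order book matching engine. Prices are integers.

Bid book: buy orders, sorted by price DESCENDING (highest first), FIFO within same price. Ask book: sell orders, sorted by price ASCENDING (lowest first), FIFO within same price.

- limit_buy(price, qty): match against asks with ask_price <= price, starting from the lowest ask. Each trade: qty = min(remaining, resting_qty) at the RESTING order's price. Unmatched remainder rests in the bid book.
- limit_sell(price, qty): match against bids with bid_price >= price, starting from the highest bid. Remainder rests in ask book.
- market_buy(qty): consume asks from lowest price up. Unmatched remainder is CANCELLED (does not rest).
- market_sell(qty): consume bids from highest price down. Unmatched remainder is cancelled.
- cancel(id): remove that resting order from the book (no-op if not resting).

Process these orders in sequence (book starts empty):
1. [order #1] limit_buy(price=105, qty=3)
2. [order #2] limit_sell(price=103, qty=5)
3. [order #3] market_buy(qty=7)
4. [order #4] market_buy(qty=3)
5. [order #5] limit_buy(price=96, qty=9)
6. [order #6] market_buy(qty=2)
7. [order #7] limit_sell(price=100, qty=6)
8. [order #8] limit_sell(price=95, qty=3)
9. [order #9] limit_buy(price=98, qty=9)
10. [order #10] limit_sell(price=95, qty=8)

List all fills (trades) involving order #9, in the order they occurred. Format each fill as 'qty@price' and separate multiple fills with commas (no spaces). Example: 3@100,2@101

Answer: 8@98

Derivation:
After op 1 [order #1] limit_buy(price=105, qty=3): fills=none; bids=[#1:3@105] asks=[-]
After op 2 [order #2] limit_sell(price=103, qty=5): fills=#1x#2:3@105; bids=[-] asks=[#2:2@103]
After op 3 [order #3] market_buy(qty=7): fills=#3x#2:2@103; bids=[-] asks=[-]
After op 4 [order #4] market_buy(qty=3): fills=none; bids=[-] asks=[-]
After op 5 [order #5] limit_buy(price=96, qty=9): fills=none; bids=[#5:9@96] asks=[-]
After op 6 [order #6] market_buy(qty=2): fills=none; bids=[#5:9@96] asks=[-]
After op 7 [order #7] limit_sell(price=100, qty=6): fills=none; bids=[#5:9@96] asks=[#7:6@100]
After op 8 [order #8] limit_sell(price=95, qty=3): fills=#5x#8:3@96; bids=[#5:6@96] asks=[#7:6@100]
After op 9 [order #9] limit_buy(price=98, qty=9): fills=none; bids=[#9:9@98 #5:6@96] asks=[#7:6@100]
After op 10 [order #10] limit_sell(price=95, qty=8): fills=#9x#10:8@98; bids=[#9:1@98 #5:6@96] asks=[#7:6@100]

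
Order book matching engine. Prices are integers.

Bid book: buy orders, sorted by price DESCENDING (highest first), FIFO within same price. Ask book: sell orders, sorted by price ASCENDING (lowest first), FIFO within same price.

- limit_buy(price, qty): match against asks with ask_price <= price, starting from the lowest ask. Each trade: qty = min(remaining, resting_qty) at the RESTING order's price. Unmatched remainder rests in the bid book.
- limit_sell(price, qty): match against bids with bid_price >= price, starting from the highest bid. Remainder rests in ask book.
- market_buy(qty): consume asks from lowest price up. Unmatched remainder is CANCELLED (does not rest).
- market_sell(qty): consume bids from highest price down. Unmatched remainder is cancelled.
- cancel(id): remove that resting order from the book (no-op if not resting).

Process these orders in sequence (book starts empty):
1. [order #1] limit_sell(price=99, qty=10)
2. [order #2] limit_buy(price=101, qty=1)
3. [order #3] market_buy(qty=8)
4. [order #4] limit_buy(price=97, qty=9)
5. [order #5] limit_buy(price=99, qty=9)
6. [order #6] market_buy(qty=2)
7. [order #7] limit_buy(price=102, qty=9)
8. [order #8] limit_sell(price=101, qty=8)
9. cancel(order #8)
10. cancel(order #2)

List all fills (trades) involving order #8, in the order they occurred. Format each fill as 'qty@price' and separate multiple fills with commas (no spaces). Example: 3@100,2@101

After op 1 [order #1] limit_sell(price=99, qty=10): fills=none; bids=[-] asks=[#1:10@99]
After op 2 [order #2] limit_buy(price=101, qty=1): fills=#2x#1:1@99; bids=[-] asks=[#1:9@99]
After op 3 [order #3] market_buy(qty=8): fills=#3x#1:8@99; bids=[-] asks=[#1:1@99]
After op 4 [order #4] limit_buy(price=97, qty=9): fills=none; bids=[#4:9@97] asks=[#1:1@99]
After op 5 [order #5] limit_buy(price=99, qty=9): fills=#5x#1:1@99; bids=[#5:8@99 #4:9@97] asks=[-]
After op 6 [order #6] market_buy(qty=2): fills=none; bids=[#5:8@99 #4:9@97] asks=[-]
After op 7 [order #7] limit_buy(price=102, qty=9): fills=none; bids=[#7:9@102 #5:8@99 #4:9@97] asks=[-]
After op 8 [order #8] limit_sell(price=101, qty=8): fills=#7x#8:8@102; bids=[#7:1@102 #5:8@99 #4:9@97] asks=[-]
After op 9 cancel(order #8): fills=none; bids=[#7:1@102 #5:8@99 #4:9@97] asks=[-]
After op 10 cancel(order #2): fills=none; bids=[#7:1@102 #5:8@99 #4:9@97] asks=[-]

Answer: 8@102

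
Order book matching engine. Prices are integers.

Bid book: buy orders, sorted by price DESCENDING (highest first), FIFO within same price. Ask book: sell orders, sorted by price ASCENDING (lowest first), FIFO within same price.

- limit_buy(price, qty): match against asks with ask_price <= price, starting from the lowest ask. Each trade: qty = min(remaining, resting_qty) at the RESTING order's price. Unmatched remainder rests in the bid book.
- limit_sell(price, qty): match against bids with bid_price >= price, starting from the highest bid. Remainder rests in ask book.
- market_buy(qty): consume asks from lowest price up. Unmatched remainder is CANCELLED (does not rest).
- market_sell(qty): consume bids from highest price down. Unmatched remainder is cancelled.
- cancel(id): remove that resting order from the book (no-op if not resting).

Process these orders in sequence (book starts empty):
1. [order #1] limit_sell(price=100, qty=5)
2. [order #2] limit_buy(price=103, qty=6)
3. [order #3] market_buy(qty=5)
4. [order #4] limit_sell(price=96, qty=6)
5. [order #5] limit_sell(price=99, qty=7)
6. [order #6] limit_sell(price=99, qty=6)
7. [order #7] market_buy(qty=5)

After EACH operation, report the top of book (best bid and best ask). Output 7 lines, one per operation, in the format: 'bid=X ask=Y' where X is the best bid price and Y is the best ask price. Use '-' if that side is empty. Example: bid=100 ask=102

After op 1 [order #1] limit_sell(price=100, qty=5): fills=none; bids=[-] asks=[#1:5@100]
After op 2 [order #2] limit_buy(price=103, qty=6): fills=#2x#1:5@100; bids=[#2:1@103] asks=[-]
After op 3 [order #3] market_buy(qty=5): fills=none; bids=[#2:1@103] asks=[-]
After op 4 [order #4] limit_sell(price=96, qty=6): fills=#2x#4:1@103; bids=[-] asks=[#4:5@96]
After op 5 [order #5] limit_sell(price=99, qty=7): fills=none; bids=[-] asks=[#4:5@96 #5:7@99]
After op 6 [order #6] limit_sell(price=99, qty=6): fills=none; bids=[-] asks=[#4:5@96 #5:7@99 #6:6@99]
After op 7 [order #7] market_buy(qty=5): fills=#7x#4:5@96; bids=[-] asks=[#5:7@99 #6:6@99]

Answer: bid=- ask=100
bid=103 ask=-
bid=103 ask=-
bid=- ask=96
bid=- ask=96
bid=- ask=96
bid=- ask=99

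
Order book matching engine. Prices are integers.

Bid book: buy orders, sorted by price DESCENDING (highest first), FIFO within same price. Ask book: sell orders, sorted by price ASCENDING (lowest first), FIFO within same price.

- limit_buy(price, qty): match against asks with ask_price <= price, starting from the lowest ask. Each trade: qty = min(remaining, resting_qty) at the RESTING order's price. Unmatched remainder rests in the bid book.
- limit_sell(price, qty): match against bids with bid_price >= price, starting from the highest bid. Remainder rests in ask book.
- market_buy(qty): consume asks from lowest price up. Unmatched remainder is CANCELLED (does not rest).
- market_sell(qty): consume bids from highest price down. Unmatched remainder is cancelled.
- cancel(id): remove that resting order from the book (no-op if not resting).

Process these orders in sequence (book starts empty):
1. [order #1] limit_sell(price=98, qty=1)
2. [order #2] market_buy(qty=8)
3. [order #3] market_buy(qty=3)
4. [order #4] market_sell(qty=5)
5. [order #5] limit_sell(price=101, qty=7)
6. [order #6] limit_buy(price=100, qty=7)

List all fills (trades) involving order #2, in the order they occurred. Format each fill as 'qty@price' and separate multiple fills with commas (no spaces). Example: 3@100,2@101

Answer: 1@98

Derivation:
After op 1 [order #1] limit_sell(price=98, qty=1): fills=none; bids=[-] asks=[#1:1@98]
After op 2 [order #2] market_buy(qty=8): fills=#2x#1:1@98; bids=[-] asks=[-]
After op 3 [order #3] market_buy(qty=3): fills=none; bids=[-] asks=[-]
After op 4 [order #4] market_sell(qty=5): fills=none; bids=[-] asks=[-]
After op 5 [order #5] limit_sell(price=101, qty=7): fills=none; bids=[-] asks=[#5:7@101]
After op 6 [order #6] limit_buy(price=100, qty=7): fills=none; bids=[#6:7@100] asks=[#5:7@101]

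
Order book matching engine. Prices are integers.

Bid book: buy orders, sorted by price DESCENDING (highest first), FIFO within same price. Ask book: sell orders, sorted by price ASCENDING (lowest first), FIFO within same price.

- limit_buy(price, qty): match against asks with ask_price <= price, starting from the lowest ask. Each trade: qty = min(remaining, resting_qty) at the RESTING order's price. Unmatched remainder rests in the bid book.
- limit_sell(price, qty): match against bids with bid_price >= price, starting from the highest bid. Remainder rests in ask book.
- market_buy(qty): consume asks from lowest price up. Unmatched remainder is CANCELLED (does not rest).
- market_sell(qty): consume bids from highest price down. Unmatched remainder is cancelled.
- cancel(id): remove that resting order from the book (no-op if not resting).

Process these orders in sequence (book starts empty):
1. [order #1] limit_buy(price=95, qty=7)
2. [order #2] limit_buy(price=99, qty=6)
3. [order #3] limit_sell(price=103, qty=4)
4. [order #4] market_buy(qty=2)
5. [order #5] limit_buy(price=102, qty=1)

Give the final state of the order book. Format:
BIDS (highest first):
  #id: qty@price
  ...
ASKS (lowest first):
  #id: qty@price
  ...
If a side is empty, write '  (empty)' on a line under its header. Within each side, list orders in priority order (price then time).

Answer: BIDS (highest first):
  #5: 1@102
  #2: 6@99
  #1: 7@95
ASKS (lowest first):
  #3: 2@103

Derivation:
After op 1 [order #1] limit_buy(price=95, qty=7): fills=none; bids=[#1:7@95] asks=[-]
After op 2 [order #2] limit_buy(price=99, qty=6): fills=none; bids=[#2:6@99 #1:7@95] asks=[-]
After op 3 [order #3] limit_sell(price=103, qty=4): fills=none; bids=[#2:6@99 #1:7@95] asks=[#3:4@103]
After op 4 [order #4] market_buy(qty=2): fills=#4x#3:2@103; bids=[#2:6@99 #1:7@95] asks=[#3:2@103]
After op 5 [order #5] limit_buy(price=102, qty=1): fills=none; bids=[#5:1@102 #2:6@99 #1:7@95] asks=[#3:2@103]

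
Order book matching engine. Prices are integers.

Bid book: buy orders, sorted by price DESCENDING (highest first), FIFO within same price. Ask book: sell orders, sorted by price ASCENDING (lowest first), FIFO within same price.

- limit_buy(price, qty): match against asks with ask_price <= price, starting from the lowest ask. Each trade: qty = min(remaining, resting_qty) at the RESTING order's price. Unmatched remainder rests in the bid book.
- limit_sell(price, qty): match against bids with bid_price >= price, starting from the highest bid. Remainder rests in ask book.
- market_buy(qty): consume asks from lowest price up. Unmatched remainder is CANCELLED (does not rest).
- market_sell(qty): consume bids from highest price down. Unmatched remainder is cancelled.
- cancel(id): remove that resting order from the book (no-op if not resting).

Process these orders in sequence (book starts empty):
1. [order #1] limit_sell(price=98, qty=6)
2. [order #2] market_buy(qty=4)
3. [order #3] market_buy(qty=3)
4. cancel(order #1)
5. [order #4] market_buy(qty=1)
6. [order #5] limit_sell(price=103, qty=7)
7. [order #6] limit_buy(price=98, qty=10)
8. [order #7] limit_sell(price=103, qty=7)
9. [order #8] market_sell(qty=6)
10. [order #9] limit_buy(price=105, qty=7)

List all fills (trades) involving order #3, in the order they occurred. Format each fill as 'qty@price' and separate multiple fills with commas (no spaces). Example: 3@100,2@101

Answer: 2@98

Derivation:
After op 1 [order #1] limit_sell(price=98, qty=6): fills=none; bids=[-] asks=[#1:6@98]
After op 2 [order #2] market_buy(qty=4): fills=#2x#1:4@98; bids=[-] asks=[#1:2@98]
After op 3 [order #3] market_buy(qty=3): fills=#3x#1:2@98; bids=[-] asks=[-]
After op 4 cancel(order #1): fills=none; bids=[-] asks=[-]
After op 5 [order #4] market_buy(qty=1): fills=none; bids=[-] asks=[-]
After op 6 [order #5] limit_sell(price=103, qty=7): fills=none; bids=[-] asks=[#5:7@103]
After op 7 [order #6] limit_buy(price=98, qty=10): fills=none; bids=[#6:10@98] asks=[#5:7@103]
After op 8 [order #7] limit_sell(price=103, qty=7): fills=none; bids=[#6:10@98] asks=[#5:7@103 #7:7@103]
After op 9 [order #8] market_sell(qty=6): fills=#6x#8:6@98; bids=[#6:4@98] asks=[#5:7@103 #7:7@103]
After op 10 [order #9] limit_buy(price=105, qty=7): fills=#9x#5:7@103; bids=[#6:4@98] asks=[#7:7@103]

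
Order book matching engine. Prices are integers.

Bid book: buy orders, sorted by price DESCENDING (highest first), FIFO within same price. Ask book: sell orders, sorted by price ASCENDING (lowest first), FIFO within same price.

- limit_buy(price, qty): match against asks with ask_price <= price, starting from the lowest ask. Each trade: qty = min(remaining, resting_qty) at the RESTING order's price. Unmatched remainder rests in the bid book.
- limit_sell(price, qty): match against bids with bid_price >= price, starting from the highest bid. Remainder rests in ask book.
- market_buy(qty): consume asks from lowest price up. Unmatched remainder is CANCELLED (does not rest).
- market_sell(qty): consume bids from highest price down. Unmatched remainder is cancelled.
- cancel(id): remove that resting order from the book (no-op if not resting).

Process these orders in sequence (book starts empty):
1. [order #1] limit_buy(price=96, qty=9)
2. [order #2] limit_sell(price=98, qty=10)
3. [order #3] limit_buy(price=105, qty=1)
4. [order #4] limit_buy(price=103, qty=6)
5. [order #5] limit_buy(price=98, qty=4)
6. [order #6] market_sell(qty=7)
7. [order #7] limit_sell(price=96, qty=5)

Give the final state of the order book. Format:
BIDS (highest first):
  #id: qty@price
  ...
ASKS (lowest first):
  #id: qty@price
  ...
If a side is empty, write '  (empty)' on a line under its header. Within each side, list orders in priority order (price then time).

After op 1 [order #1] limit_buy(price=96, qty=9): fills=none; bids=[#1:9@96] asks=[-]
After op 2 [order #2] limit_sell(price=98, qty=10): fills=none; bids=[#1:9@96] asks=[#2:10@98]
After op 3 [order #3] limit_buy(price=105, qty=1): fills=#3x#2:1@98; bids=[#1:9@96] asks=[#2:9@98]
After op 4 [order #4] limit_buy(price=103, qty=6): fills=#4x#2:6@98; bids=[#1:9@96] asks=[#2:3@98]
After op 5 [order #5] limit_buy(price=98, qty=4): fills=#5x#2:3@98; bids=[#5:1@98 #1:9@96] asks=[-]
After op 6 [order #6] market_sell(qty=7): fills=#5x#6:1@98 #1x#6:6@96; bids=[#1:3@96] asks=[-]
After op 7 [order #7] limit_sell(price=96, qty=5): fills=#1x#7:3@96; bids=[-] asks=[#7:2@96]

Answer: BIDS (highest first):
  (empty)
ASKS (lowest first):
  #7: 2@96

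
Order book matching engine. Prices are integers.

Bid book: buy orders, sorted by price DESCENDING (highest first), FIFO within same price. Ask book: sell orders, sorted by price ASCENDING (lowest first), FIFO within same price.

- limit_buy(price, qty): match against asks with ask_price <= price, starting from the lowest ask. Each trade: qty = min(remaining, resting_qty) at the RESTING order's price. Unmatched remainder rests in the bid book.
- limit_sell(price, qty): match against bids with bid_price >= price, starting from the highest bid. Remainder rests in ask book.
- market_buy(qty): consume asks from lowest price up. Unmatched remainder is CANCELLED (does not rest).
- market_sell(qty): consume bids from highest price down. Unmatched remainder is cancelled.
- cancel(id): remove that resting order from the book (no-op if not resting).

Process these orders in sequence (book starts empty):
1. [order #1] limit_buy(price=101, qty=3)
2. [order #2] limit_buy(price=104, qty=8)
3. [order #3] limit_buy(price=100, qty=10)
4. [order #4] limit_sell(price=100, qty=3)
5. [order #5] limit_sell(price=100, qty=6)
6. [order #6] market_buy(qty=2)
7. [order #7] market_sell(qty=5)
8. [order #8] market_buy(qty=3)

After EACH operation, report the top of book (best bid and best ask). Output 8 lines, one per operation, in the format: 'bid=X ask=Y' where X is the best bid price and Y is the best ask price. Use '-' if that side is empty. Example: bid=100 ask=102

After op 1 [order #1] limit_buy(price=101, qty=3): fills=none; bids=[#1:3@101] asks=[-]
After op 2 [order #2] limit_buy(price=104, qty=8): fills=none; bids=[#2:8@104 #1:3@101] asks=[-]
After op 3 [order #3] limit_buy(price=100, qty=10): fills=none; bids=[#2:8@104 #1:3@101 #3:10@100] asks=[-]
After op 4 [order #4] limit_sell(price=100, qty=3): fills=#2x#4:3@104; bids=[#2:5@104 #1:3@101 #3:10@100] asks=[-]
After op 5 [order #5] limit_sell(price=100, qty=6): fills=#2x#5:5@104 #1x#5:1@101; bids=[#1:2@101 #3:10@100] asks=[-]
After op 6 [order #6] market_buy(qty=2): fills=none; bids=[#1:2@101 #3:10@100] asks=[-]
After op 7 [order #7] market_sell(qty=5): fills=#1x#7:2@101 #3x#7:3@100; bids=[#3:7@100] asks=[-]
After op 8 [order #8] market_buy(qty=3): fills=none; bids=[#3:7@100] asks=[-]

Answer: bid=101 ask=-
bid=104 ask=-
bid=104 ask=-
bid=104 ask=-
bid=101 ask=-
bid=101 ask=-
bid=100 ask=-
bid=100 ask=-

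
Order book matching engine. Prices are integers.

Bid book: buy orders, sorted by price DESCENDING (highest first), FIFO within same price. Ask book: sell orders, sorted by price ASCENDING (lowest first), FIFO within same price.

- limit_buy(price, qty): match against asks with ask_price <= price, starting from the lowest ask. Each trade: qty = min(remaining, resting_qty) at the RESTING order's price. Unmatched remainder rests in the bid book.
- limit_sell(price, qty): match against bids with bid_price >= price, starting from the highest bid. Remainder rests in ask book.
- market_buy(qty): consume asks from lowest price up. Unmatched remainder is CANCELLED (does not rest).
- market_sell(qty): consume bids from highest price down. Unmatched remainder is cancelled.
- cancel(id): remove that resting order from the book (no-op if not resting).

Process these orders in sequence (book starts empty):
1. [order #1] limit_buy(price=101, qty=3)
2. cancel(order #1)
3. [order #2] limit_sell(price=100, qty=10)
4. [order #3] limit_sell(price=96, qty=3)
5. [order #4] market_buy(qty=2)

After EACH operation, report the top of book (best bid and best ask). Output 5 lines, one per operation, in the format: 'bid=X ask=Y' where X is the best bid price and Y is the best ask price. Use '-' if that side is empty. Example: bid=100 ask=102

Answer: bid=101 ask=-
bid=- ask=-
bid=- ask=100
bid=- ask=96
bid=- ask=96

Derivation:
After op 1 [order #1] limit_buy(price=101, qty=3): fills=none; bids=[#1:3@101] asks=[-]
After op 2 cancel(order #1): fills=none; bids=[-] asks=[-]
After op 3 [order #2] limit_sell(price=100, qty=10): fills=none; bids=[-] asks=[#2:10@100]
After op 4 [order #3] limit_sell(price=96, qty=3): fills=none; bids=[-] asks=[#3:3@96 #2:10@100]
After op 5 [order #4] market_buy(qty=2): fills=#4x#3:2@96; bids=[-] asks=[#3:1@96 #2:10@100]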